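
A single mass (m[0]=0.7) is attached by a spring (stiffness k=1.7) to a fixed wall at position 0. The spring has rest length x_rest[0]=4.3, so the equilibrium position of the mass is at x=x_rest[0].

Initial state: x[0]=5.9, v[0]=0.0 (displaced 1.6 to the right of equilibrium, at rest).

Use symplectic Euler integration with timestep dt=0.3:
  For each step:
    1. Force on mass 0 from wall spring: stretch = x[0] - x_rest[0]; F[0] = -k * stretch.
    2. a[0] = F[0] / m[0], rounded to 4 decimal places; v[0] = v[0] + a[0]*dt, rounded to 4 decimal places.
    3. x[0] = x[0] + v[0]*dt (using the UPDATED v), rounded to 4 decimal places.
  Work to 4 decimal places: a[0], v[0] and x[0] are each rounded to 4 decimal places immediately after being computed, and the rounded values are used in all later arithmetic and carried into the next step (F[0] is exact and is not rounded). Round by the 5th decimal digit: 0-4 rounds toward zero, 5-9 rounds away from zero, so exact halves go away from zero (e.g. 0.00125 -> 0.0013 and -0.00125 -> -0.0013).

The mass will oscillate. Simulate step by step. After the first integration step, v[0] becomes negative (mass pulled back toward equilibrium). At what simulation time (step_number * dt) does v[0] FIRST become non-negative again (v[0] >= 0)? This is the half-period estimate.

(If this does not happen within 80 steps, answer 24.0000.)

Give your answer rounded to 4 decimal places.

Step 0: x=[5.9000] v=[0.0000]
Step 1: x=[5.5503] v=[-1.1657]
Step 2: x=[4.9273] v=[-2.0766]
Step 3: x=[4.1672] v=[-2.5336]
Step 4: x=[3.4361] v=[-2.4369]
Step 5: x=[2.8939] v=[-1.8075]
Step 6: x=[2.6590] v=[-0.7831]
Step 7: x=[2.7828] v=[0.4125]
First v>=0 after going negative at step 7, time=2.1000

Answer: 2.1000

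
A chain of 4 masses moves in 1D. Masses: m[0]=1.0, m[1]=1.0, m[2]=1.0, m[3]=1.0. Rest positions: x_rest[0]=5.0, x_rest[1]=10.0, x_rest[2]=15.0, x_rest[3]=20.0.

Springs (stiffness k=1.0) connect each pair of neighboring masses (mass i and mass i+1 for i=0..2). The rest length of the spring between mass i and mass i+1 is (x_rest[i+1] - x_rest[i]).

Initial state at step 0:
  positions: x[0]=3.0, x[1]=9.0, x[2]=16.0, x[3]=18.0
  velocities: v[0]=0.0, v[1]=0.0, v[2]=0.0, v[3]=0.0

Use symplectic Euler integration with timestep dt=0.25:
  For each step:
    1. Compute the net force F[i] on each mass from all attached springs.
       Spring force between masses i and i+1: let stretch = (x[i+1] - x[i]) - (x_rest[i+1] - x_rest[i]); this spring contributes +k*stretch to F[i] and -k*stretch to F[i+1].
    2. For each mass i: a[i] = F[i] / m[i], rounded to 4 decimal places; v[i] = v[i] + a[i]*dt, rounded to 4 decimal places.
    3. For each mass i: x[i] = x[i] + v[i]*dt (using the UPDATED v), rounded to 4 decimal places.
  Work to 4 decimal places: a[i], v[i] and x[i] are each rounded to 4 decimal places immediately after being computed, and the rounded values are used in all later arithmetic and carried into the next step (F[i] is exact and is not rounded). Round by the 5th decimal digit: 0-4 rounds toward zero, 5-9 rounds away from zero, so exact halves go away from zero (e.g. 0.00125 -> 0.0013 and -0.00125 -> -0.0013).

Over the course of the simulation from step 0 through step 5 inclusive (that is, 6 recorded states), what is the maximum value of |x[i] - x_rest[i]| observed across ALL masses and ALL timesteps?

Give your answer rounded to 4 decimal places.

Answer: 2.0428

Derivation:
Step 0: x=[3.0000 9.0000 16.0000 18.0000] v=[0.0000 0.0000 0.0000 0.0000]
Step 1: x=[3.0625 9.0625 15.6875 18.1875] v=[0.2500 0.2500 -1.2500 0.7500]
Step 2: x=[3.1875 9.1641 15.1172 18.5313] v=[0.5000 0.4063 -2.2813 1.3750]
Step 3: x=[3.3736 9.2642 14.3882 18.9742] v=[0.7442 0.4004 -2.9161 1.7715]
Step 4: x=[3.6153 9.3164 13.6256 19.4430] v=[0.9669 0.2088 -3.0506 1.8750]
Step 5: x=[3.9009 9.2816 12.9572 19.8607] v=[1.1422 -0.1392 -2.6736 1.6707]
Max displacement = 2.0428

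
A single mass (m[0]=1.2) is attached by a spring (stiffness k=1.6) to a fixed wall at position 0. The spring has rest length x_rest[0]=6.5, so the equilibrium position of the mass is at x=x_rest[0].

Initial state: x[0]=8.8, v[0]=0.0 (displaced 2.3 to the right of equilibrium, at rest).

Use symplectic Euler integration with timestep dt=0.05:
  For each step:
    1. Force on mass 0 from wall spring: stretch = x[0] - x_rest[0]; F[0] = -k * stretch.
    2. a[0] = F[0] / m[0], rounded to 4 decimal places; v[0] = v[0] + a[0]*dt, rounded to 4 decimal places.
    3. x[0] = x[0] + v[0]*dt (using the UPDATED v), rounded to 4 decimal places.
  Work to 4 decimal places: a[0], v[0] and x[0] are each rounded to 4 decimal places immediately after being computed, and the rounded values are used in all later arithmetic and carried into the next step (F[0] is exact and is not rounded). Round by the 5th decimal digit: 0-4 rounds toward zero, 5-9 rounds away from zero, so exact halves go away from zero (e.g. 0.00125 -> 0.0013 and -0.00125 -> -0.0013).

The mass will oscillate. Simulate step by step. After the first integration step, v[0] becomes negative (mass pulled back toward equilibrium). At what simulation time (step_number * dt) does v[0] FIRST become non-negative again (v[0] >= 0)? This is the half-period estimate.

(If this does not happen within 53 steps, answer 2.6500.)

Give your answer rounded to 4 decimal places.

Step 0: x=[8.8000] v=[0.0000]
Step 1: x=[8.7923] v=[-0.1533]
Step 2: x=[8.7770] v=[-0.3061]
Step 3: x=[8.7541] v=[-0.4579]
Step 4: x=[8.7237] v=[-0.6082]
Step 5: x=[8.6859] v=[-0.7564]
Step 6: x=[8.6408] v=[-0.9021]
Step 7: x=[8.5886] v=[-1.0448]
Step 8: x=[8.5294] v=[-1.1840]
Step 9: x=[8.4634] v=[-1.3193]
Step 10: x=[8.3909] v=[-1.4502]
Step 11: x=[8.3121] v=[-1.5763]
Step 12: x=[8.2272] v=[-1.6971]
Step 13: x=[8.1366] v=[-1.8122]
Step 14: x=[8.0405] v=[-1.9213]
Step 15: x=[7.9393] v=[-2.0240]
Step 16: x=[7.8333] v=[-2.1200]
Step 17: x=[7.7229] v=[-2.2089]
Step 18: x=[7.6084] v=[-2.2904]
Step 19: x=[7.4902] v=[-2.3643]
Step 20: x=[7.3687] v=[-2.4303]
Step 21: x=[7.2443] v=[-2.4882]
Step 22: x=[7.1174] v=[-2.5378]
Step 23: x=[6.9885] v=[-2.5790]
Step 24: x=[6.8579] v=[-2.6116]
Step 25: x=[6.7261] v=[-2.6355]
Step 26: x=[6.5936] v=[-2.6506]
Step 27: x=[6.4608] v=[-2.6568]
Step 28: x=[6.3281] v=[-2.6542]
Step 29: x=[6.1960] v=[-2.6427]
Step 30: x=[6.0649] v=[-2.6224]
Step 31: x=[5.9352] v=[-2.5934]
Step 32: x=[5.8074] v=[-2.5557]
Step 33: x=[5.6819] v=[-2.5095]
Step 34: x=[5.5592] v=[-2.4550]
Step 35: x=[5.4396] v=[-2.3923]
Step 36: x=[5.3235] v=[-2.3216]
Step 37: x=[5.2113] v=[-2.2432]
Step 38: x=[5.1034] v=[-2.1573]
Step 39: x=[5.0002] v=[-2.0642]
Step 40: x=[4.9020] v=[-1.9642]
Step 41: x=[4.8091] v=[-1.8577]
Step 42: x=[4.7219] v=[-1.7450]
Step 43: x=[4.6406] v=[-1.6265]
Step 44: x=[4.5655] v=[-1.5025]
Step 45: x=[4.4968] v=[-1.3735]
Step 46: x=[4.4348] v=[-1.2400]
Step 47: x=[4.3797] v=[-1.1023]
Step 48: x=[4.3317] v=[-0.9609]
Step 49: x=[4.2909] v=[-0.8163]
Step 50: x=[4.2575] v=[-0.6690]
Step 51: x=[4.2315] v=[-0.5195]
Step 52: x=[4.2131] v=[-0.3683]
Step 53: x=[4.2023] v=[-0.2158]
v[0] did not become non-negative within 53 steps; using fallback time=2.6500

Answer: 2.6500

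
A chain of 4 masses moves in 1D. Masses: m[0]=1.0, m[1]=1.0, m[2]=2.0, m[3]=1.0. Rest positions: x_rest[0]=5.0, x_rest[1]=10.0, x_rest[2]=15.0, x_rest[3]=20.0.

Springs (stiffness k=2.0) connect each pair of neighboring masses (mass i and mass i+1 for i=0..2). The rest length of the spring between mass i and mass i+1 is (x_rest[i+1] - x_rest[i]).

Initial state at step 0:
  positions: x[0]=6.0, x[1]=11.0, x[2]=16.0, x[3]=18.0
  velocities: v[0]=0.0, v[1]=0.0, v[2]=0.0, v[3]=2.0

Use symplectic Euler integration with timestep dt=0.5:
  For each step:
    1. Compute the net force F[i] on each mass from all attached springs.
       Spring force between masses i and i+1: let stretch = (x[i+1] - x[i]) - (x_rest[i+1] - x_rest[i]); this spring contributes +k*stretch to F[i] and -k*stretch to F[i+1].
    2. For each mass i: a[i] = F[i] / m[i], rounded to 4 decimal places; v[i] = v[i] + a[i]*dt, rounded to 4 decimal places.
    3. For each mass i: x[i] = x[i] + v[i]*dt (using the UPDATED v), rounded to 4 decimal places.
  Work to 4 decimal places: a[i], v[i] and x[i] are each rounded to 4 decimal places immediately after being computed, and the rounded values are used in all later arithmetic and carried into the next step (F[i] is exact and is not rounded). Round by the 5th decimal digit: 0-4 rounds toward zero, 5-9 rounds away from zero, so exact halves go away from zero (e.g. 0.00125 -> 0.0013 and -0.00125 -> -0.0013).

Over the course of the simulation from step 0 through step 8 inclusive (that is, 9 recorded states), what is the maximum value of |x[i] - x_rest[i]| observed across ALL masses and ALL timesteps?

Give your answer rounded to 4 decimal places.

Answer: 3.6875

Derivation:
Step 0: x=[6.0000 11.0000 16.0000 18.0000] v=[0.0000 0.0000 0.0000 2.0000]
Step 1: x=[6.0000 11.0000 15.2500 20.5000] v=[0.0000 0.0000 -1.5000 5.0000]
Step 2: x=[6.0000 10.6250 14.7500 22.8750] v=[0.0000 -0.7500 -1.0000 4.7500]
Step 3: x=[5.8125 10.0000 15.2500 23.6875] v=[-0.3750 -1.2500 1.0000 1.6250]
Step 4: x=[5.2188 9.9063 16.5469 22.7813] v=[-1.1875 -0.1875 2.5938 -1.8125]
Step 5: x=[4.4688 10.7891 17.7423 21.2579] v=[-1.5000 1.7656 2.3907 -3.0469]
Step 6: x=[4.3790 11.9884 18.0783 20.4767] v=[-0.1797 2.3985 0.6719 -1.5625]
Step 7: x=[5.5939 12.4279 17.4914 20.9963] v=[2.4297 0.8790 -1.1739 1.0391]
Step 8: x=[7.7258 11.9822 16.5148 22.2634] v=[4.2637 -0.8915 -1.9532 2.5342]
Max displacement = 3.6875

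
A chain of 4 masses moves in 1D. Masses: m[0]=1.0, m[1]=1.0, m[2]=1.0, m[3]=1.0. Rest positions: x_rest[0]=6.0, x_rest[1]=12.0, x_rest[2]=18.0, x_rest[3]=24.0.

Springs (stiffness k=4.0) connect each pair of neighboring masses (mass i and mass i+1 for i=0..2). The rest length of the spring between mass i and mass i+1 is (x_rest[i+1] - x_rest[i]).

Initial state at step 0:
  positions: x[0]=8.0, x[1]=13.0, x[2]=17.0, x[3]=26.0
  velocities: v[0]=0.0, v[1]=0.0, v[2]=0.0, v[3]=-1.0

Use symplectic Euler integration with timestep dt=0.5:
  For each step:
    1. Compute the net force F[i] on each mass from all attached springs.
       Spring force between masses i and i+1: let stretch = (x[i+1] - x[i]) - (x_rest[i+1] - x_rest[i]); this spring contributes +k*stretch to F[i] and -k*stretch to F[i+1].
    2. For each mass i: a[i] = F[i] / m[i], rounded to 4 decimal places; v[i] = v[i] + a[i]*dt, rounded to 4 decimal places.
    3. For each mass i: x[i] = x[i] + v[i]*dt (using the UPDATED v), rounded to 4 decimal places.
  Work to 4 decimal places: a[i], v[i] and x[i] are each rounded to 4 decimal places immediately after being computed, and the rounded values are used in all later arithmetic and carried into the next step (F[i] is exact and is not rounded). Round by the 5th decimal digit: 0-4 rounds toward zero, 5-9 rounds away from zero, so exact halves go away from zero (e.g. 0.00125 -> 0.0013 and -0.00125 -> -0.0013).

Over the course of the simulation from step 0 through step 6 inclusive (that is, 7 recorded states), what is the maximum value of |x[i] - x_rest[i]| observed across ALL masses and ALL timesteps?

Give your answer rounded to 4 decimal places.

Step 0: x=[8.0000 13.0000 17.0000 26.0000] v=[0.0000 0.0000 0.0000 -1.0000]
Step 1: x=[7.0000 12.0000 22.0000 22.5000] v=[-2.0000 -2.0000 10.0000 -7.0000]
Step 2: x=[5.0000 16.0000 17.5000 24.5000] v=[-4.0000 8.0000 -9.0000 4.0000]
Step 3: x=[8.0000 10.5000 18.5000 25.5000] v=[6.0000 -11.0000 2.0000 2.0000]
Step 4: x=[7.5000 10.5000 18.5000 25.5000] v=[-1.0000 0.0000 0.0000 0.0000]
Step 5: x=[4.0000 15.5000 17.5000 24.5000] v=[-7.0000 10.0000 -2.0000 -2.0000]
Step 6: x=[6.0000 11.0000 21.5000 22.5000] v=[4.0000 -9.0000 8.0000 -4.0000]
Max displacement = 4.0000

Answer: 4.0000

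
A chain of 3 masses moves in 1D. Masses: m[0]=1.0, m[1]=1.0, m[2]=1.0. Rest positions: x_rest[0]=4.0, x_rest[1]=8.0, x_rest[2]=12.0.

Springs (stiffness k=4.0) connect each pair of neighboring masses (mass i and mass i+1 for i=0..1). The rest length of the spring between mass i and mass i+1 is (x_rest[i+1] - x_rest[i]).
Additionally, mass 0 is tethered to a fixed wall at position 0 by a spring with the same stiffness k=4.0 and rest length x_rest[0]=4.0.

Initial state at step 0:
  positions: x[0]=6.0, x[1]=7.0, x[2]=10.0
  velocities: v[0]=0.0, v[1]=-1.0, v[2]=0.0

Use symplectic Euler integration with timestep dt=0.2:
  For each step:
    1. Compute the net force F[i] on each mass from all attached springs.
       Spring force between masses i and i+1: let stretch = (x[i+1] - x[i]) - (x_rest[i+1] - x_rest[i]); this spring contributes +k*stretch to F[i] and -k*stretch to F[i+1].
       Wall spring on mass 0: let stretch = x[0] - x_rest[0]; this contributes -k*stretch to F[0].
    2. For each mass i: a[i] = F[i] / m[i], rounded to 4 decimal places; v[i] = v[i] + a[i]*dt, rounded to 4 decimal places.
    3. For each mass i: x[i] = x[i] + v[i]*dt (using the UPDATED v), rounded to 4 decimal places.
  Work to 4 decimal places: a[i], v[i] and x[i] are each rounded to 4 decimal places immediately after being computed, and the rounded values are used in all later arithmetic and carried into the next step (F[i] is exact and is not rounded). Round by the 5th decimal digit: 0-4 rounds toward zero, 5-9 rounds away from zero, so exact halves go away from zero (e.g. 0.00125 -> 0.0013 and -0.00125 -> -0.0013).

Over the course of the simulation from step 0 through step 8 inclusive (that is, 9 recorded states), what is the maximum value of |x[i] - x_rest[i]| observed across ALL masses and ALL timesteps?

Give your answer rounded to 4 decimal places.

Answer: 2.6949

Derivation:
Step 0: x=[6.0000 7.0000 10.0000] v=[0.0000 -1.0000 0.0000]
Step 1: x=[5.2000 7.1200 10.1600] v=[-4.0000 0.6000 0.8000]
Step 2: x=[3.8752 7.4192 10.4736] v=[-6.6240 1.4960 1.5680]
Step 3: x=[2.4974 7.6401 10.9385] v=[-6.8890 1.1043 2.3245]
Step 4: x=[1.5428 7.5659 11.5157] v=[-4.7728 -0.3711 2.8858]
Step 5: x=[1.3051 7.1600 12.1009] v=[-1.1886 -2.0297 2.9260]
Step 6: x=[1.7953 6.6078 12.5356] v=[2.4512 -2.7609 2.1733]
Step 7: x=[2.7683 6.2341 12.6618] v=[4.8650 -1.8687 0.6311]
Step 8: x=[3.8529 6.3343 12.3996] v=[5.4230 0.5008 -1.3111]
Max displacement = 2.6949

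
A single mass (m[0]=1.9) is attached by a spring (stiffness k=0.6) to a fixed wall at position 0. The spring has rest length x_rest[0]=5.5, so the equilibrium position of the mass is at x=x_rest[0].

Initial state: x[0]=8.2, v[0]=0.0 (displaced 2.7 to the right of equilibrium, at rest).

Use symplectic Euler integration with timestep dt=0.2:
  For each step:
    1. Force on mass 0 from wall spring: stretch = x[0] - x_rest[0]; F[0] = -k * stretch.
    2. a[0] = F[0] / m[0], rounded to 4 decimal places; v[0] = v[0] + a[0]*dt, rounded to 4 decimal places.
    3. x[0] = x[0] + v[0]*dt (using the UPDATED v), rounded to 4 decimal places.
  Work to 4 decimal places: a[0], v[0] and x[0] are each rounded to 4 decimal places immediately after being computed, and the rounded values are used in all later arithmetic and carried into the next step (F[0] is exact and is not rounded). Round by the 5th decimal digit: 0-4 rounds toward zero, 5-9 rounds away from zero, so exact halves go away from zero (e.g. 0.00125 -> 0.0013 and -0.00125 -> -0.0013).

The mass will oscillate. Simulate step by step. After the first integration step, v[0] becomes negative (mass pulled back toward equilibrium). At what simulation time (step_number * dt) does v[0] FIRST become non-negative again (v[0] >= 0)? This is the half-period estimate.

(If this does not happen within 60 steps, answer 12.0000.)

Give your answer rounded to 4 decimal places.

Answer: 5.6000

Derivation:
Step 0: x=[8.2000] v=[0.0000]
Step 1: x=[8.1659] v=[-0.1705]
Step 2: x=[8.0981] v=[-0.3389]
Step 3: x=[7.9975] v=[-0.5030]
Step 4: x=[7.8654] v=[-0.6607]
Step 5: x=[7.7034] v=[-0.8101]
Step 6: x=[7.5135] v=[-0.9493]
Step 7: x=[7.2982] v=[-1.0765]
Step 8: x=[7.0602] v=[-1.1901]
Step 9: x=[6.8025] v=[-1.2886]
Step 10: x=[6.5283] v=[-1.3709]
Step 11: x=[6.2411] v=[-1.4358]
Step 12: x=[5.9446] v=[-1.4826]
Step 13: x=[5.6425] v=[-1.5107]
Step 14: x=[5.3386] v=[-1.5197]
Step 15: x=[5.0367] v=[-1.5095]
Step 16: x=[4.7407] v=[-1.4802]
Step 17: x=[4.4543] v=[-1.4322]
Step 18: x=[4.1811] v=[-1.3662]
Step 19: x=[3.9245] v=[-1.2829]
Step 20: x=[3.6878] v=[-1.1834]
Step 21: x=[3.4740] v=[-1.0689]
Step 22: x=[3.2858] v=[-0.9409]
Step 23: x=[3.1256] v=[-0.8011]
Step 24: x=[2.9954] v=[-0.6511]
Step 25: x=[2.8968] v=[-0.4929]
Step 26: x=[2.8311] v=[-0.3285]
Step 27: x=[2.7991] v=[-0.1599]
Step 28: x=[2.8012] v=[0.0107]
First v>=0 after going negative at step 28, time=5.6000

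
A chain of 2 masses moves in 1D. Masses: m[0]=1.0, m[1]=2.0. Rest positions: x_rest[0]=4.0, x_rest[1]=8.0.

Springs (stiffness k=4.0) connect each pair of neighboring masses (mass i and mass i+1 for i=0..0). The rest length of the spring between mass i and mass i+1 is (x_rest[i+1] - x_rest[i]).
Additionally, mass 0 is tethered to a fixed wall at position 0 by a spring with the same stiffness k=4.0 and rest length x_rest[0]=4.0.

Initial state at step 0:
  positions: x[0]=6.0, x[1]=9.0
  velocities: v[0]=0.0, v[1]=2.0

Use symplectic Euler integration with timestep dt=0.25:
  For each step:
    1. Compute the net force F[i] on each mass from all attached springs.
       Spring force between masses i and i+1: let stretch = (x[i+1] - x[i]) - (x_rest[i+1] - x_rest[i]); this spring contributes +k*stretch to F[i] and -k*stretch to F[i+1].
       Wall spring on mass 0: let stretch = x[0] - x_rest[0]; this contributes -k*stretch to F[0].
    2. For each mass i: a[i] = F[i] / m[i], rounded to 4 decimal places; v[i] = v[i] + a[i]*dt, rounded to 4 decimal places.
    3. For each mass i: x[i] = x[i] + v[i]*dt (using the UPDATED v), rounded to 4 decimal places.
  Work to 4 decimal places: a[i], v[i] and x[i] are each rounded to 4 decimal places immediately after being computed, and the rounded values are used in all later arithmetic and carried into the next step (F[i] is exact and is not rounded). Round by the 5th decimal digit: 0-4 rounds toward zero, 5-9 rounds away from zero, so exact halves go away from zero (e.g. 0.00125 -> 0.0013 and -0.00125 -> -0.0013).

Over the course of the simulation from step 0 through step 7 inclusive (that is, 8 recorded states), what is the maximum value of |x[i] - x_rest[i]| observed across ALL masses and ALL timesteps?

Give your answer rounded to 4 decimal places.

Answer: 2.5410

Derivation:
Step 0: x=[6.0000 9.0000] v=[0.0000 2.0000]
Step 1: x=[5.2500 9.6250] v=[-3.0000 2.5000]
Step 2: x=[4.2813 10.2031] v=[-3.8750 2.3125]
Step 3: x=[3.7227 10.5410] v=[-2.2345 1.3516]
Step 4: x=[3.9380 10.5266] v=[0.8611 -0.0576]
Step 5: x=[4.8159 10.1886] v=[3.5117 -1.3519]
Step 6: x=[5.8330 9.6790] v=[4.0685 -2.0383]
Step 7: x=[6.3534 9.1887] v=[2.0815 -1.9613]
Max displacement = 2.5410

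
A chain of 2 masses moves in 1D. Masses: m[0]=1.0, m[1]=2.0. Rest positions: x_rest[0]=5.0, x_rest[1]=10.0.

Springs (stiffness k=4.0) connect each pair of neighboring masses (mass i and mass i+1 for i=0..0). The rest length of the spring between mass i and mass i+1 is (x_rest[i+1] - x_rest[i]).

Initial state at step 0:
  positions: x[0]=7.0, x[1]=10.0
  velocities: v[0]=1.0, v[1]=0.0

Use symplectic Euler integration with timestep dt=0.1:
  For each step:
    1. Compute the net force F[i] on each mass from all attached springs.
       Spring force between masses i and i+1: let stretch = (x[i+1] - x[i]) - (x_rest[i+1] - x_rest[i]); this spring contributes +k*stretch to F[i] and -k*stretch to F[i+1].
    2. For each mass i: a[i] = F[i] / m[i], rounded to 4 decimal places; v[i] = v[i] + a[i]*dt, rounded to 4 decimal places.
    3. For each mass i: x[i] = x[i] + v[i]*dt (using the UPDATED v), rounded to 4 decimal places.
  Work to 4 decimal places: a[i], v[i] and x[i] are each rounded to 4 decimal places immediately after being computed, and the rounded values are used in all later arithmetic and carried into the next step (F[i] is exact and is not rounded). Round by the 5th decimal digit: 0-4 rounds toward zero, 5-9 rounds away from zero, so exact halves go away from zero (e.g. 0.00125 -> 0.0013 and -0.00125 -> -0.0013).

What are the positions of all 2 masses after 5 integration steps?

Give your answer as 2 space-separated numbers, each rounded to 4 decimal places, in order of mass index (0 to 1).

Answer: 6.3851 10.5575

Derivation:
Step 0: x=[7.0000 10.0000] v=[1.0000 0.0000]
Step 1: x=[7.0200 10.0400] v=[0.2000 0.4000]
Step 2: x=[6.9608 10.1196] v=[-0.5920 0.7960]
Step 3: x=[6.8280 10.2360] v=[-1.3285 1.1642]
Step 4: x=[6.6315 10.3843] v=[-1.9653 1.4826]
Step 5: x=[6.3851 10.5575] v=[-2.4642 1.7320]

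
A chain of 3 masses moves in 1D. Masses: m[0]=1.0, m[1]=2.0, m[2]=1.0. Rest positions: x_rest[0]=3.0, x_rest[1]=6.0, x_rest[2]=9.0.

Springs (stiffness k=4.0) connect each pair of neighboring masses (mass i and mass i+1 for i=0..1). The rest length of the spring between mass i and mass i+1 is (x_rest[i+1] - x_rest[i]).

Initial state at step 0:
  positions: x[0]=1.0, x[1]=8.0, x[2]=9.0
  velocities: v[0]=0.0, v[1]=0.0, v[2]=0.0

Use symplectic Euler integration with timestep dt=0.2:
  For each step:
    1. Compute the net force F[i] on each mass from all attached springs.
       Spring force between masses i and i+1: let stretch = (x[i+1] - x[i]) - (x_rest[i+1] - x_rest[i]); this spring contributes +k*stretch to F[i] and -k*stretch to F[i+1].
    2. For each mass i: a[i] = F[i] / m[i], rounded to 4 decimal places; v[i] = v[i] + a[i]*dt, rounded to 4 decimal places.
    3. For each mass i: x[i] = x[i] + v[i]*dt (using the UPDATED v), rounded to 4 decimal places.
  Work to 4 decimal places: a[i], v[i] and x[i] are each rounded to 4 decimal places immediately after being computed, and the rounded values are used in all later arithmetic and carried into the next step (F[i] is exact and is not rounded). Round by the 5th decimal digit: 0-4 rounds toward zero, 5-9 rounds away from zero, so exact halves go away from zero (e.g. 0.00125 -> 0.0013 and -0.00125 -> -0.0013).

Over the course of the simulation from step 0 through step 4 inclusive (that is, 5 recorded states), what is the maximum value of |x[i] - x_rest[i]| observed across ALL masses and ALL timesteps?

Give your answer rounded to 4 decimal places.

Answer: 2.0683

Derivation:
Step 0: x=[1.0000 8.0000 9.0000] v=[0.0000 0.0000 0.0000]
Step 1: x=[1.6400 7.5200 9.3200] v=[3.2000 -2.4000 1.6000]
Step 2: x=[2.7408 6.7136 9.8320] v=[5.5040 -4.0320 2.5600]
Step 3: x=[3.9972 5.8388 10.3251] v=[6.2822 -4.3738 2.4653]
Step 4: x=[5.0683 5.1756 10.5804] v=[5.3555 -3.3159 1.2763]
Max displacement = 2.0683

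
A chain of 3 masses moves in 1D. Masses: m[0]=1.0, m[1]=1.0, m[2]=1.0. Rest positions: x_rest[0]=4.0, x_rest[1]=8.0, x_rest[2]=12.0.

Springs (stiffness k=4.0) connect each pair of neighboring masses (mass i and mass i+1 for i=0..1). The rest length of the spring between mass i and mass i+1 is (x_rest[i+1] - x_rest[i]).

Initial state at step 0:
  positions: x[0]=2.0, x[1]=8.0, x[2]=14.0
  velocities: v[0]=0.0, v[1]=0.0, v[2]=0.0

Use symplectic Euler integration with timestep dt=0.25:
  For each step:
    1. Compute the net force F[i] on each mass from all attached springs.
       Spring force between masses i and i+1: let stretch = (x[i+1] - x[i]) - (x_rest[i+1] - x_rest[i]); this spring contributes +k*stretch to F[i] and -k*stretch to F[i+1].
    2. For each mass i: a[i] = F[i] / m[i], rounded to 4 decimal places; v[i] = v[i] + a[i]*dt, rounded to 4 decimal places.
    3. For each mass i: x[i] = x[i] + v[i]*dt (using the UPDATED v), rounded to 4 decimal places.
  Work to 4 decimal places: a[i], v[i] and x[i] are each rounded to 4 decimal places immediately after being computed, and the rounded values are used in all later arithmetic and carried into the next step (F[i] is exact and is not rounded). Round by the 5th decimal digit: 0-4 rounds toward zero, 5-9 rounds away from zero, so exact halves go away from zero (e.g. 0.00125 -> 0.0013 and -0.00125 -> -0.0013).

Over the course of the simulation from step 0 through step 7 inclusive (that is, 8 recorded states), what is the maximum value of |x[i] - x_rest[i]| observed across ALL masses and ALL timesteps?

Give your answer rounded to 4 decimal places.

Answer: 2.0445

Derivation:
Step 0: x=[2.0000 8.0000 14.0000] v=[0.0000 0.0000 0.0000]
Step 1: x=[2.5000 8.0000 13.5000] v=[2.0000 0.0000 -2.0000]
Step 2: x=[3.3750 8.0000 12.6250] v=[3.5000 0.0000 -3.5000]
Step 3: x=[4.4063 8.0000 11.5938] v=[4.1250 0.0000 -4.1250]
Step 4: x=[5.3360 8.0000 10.6641] v=[3.7187 0.0001 -3.7188]
Step 5: x=[5.9317 8.0001 10.0684] v=[2.3827 0.0002 -2.3829]
Step 6: x=[6.0445 8.0001 9.9556] v=[0.4511 0.0001 -0.4512]
Step 7: x=[5.6462 8.0001 10.3539] v=[-1.5933 0.0000 1.5933]
Max displacement = 2.0445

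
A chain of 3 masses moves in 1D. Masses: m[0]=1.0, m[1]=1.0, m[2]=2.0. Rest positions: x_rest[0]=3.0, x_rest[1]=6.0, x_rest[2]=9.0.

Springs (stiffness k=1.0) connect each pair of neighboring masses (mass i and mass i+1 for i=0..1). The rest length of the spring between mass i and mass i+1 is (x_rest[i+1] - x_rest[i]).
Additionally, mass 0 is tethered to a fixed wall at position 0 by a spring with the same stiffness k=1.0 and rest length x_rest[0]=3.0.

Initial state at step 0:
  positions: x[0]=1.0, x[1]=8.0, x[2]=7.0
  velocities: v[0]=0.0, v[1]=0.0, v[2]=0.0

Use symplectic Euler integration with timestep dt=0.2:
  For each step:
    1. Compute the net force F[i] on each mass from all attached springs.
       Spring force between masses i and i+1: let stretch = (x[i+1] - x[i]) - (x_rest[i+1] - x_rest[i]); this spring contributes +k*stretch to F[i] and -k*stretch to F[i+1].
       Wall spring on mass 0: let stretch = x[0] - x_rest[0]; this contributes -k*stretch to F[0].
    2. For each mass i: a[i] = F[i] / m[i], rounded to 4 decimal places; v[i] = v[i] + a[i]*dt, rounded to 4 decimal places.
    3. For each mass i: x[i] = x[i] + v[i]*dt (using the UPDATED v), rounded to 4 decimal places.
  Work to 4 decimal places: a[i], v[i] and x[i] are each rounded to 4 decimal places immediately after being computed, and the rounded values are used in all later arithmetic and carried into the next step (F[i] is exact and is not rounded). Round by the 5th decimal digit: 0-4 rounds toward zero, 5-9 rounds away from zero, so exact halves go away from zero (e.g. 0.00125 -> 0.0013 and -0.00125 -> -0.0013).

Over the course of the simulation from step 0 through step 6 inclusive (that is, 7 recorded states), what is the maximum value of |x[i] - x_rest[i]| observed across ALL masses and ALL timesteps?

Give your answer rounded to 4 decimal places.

Answer: 2.3994

Derivation:
Step 0: x=[1.0000 8.0000 7.0000] v=[0.0000 0.0000 0.0000]
Step 1: x=[1.2400 7.6800 7.0800] v=[1.2000 -1.6000 0.4000]
Step 2: x=[1.6880 7.0784 7.2320] v=[2.2400 -3.0080 0.7600]
Step 3: x=[2.2841 6.2673 7.4409] v=[2.9805 -4.0554 1.0446]
Step 4: x=[2.9482 5.3438 7.6863] v=[3.3203 -4.6173 1.2272]
Step 5: x=[3.5902 4.4182 7.9449] v=[3.2098 -4.6279 1.2930]
Step 6: x=[4.1217 3.6006 8.1930] v=[2.6574 -4.0882 1.2403]
Max displacement = 2.3994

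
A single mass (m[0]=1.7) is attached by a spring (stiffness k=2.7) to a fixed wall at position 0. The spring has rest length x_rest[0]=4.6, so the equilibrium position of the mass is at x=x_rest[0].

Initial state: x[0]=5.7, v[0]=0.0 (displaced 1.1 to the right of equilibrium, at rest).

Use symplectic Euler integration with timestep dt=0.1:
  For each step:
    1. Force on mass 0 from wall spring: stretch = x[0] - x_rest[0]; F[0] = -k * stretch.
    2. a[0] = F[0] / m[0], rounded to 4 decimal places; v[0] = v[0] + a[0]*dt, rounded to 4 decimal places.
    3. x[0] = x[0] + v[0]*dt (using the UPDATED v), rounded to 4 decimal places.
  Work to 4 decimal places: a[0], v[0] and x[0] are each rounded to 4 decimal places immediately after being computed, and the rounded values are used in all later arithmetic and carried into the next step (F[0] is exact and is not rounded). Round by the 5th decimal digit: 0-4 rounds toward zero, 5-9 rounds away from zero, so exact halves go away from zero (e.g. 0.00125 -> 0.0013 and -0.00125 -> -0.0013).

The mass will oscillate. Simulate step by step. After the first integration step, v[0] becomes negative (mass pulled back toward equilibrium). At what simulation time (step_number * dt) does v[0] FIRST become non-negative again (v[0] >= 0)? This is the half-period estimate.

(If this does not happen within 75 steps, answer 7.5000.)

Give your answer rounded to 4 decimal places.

Step 0: x=[5.7000] v=[0.0000]
Step 1: x=[5.6825] v=[-0.1747]
Step 2: x=[5.6478] v=[-0.3466]
Step 3: x=[5.5965] v=[-0.5130]
Step 4: x=[5.5294] v=[-0.6713]
Step 5: x=[5.4475] v=[-0.8189]
Step 6: x=[5.3522] v=[-0.9535]
Step 7: x=[5.2449] v=[-1.0730]
Step 8: x=[5.1274] v=[-1.1754]
Step 9: x=[5.0015] v=[-1.2592]
Step 10: x=[4.8692] v=[-1.3230]
Step 11: x=[4.7326] v=[-1.3658]
Step 12: x=[4.5939] v=[-1.3869]
Step 13: x=[4.4553] v=[-1.3859]
Step 14: x=[4.3190] v=[-1.3629]
Step 15: x=[4.1872] v=[-1.3183]
Step 16: x=[4.0619] v=[-1.2527]
Step 17: x=[3.9452] v=[-1.1672]
Step 18: x=[3.8389] v=[-1.0632]
Step 19: x=[3.7447] v=[-0.9423]
Step 20: x=[3.6641] v=[-0.8065]
Step 21: x=[3.5983] v=[-0.6579]
Step 22: x=[3.5484] v=[-0.4988]
Step 23: x=[3.5152] v=[-0.3318]
Step 24: x=[3.4993] v=[-0.1595]
Step 25: x=[3.5008] v=[0.0153]
First v>=0 after going negative at step 25, time=2.5000

Answer: 2.5000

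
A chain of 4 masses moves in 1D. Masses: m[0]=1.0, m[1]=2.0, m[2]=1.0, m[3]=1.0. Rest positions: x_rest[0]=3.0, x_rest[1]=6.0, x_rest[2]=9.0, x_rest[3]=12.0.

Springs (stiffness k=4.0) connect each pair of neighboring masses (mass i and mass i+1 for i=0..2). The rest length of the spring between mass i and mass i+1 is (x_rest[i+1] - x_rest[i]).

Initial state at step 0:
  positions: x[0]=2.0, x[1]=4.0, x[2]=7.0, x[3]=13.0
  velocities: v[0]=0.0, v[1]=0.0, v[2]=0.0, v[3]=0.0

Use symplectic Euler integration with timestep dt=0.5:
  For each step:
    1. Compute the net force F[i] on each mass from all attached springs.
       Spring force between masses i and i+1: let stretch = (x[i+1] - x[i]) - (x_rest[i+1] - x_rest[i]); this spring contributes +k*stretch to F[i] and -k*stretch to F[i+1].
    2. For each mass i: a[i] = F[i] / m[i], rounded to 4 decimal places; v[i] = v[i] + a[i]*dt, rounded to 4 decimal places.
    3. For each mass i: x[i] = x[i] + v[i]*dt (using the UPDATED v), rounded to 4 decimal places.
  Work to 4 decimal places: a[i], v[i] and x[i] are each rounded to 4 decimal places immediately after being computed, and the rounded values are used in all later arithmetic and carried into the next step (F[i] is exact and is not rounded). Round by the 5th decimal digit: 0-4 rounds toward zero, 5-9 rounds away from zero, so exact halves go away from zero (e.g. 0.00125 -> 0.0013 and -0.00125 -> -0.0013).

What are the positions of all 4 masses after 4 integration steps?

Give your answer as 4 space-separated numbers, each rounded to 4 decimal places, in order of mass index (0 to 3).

Answer: 4.5000 3.7500 8.5000 9.5000

Derivation:
Step 0: x=[2.0000 4.0000 7.0000 13.0000] v=[0.0000 0.0000 0.0000 0.0000]
Step 1: x=[1.0000 4.5000 10.0000 10.0000] v=[-2.0000 1.0000 6.0000 -6.0000]
Step 2: x=[0.5000 6.0000 7.5000 10.0000] v=[-1.0000 3.0000 -5.0000 0.0000]
Step 3: x=[2.5000 5.5000 6.0000 10.5000] v=[4.0000 -1.0000 -3.0000 1.0000]
Step 4: x=[4.5000 3.7500 8.5000 9.5000] v=[4.0000 -3.5000 5.0000 -2.0000]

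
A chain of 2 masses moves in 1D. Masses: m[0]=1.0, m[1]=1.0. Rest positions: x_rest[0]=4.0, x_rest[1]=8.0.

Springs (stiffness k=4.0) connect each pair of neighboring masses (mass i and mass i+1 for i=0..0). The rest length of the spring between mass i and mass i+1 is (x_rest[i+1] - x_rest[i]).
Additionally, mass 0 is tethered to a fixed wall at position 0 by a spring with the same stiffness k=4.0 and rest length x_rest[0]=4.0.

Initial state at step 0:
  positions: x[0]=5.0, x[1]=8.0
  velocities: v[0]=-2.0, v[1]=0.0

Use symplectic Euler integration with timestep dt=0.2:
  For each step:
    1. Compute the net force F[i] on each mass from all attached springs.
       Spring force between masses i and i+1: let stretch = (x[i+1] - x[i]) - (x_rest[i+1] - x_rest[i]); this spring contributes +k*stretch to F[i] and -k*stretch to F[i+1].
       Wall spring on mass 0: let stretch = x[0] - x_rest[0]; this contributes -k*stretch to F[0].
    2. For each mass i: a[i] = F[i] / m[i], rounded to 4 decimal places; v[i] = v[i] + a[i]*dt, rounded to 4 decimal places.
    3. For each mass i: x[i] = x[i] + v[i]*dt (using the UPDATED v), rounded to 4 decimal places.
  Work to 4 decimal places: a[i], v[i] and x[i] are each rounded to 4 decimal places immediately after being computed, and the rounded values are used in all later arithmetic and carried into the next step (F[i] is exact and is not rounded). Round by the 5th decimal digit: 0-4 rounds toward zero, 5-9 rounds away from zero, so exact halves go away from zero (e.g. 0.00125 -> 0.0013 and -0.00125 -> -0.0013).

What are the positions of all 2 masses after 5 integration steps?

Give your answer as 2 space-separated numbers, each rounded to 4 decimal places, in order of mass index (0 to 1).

Step 0: x=[5.0000 8.0000] v=[-2.0000 0.0000]
Step 1: x=[4.2800 8.1600] v=[-3.6000 0.8000]
Step 2: x=[3.4960 8.3392] v=[-3.9200 0.8960]
Step 3: x=[2.9276 8.3835] v=[-2.8422 0.2214]
Step 4: x=[2.7637 8.1948] v=[-0.8196 -0.9433]
Step 5: x=[3.0266 7.7772] v=[1.3143 -2.0882]

Answer: 3.0266 7.7772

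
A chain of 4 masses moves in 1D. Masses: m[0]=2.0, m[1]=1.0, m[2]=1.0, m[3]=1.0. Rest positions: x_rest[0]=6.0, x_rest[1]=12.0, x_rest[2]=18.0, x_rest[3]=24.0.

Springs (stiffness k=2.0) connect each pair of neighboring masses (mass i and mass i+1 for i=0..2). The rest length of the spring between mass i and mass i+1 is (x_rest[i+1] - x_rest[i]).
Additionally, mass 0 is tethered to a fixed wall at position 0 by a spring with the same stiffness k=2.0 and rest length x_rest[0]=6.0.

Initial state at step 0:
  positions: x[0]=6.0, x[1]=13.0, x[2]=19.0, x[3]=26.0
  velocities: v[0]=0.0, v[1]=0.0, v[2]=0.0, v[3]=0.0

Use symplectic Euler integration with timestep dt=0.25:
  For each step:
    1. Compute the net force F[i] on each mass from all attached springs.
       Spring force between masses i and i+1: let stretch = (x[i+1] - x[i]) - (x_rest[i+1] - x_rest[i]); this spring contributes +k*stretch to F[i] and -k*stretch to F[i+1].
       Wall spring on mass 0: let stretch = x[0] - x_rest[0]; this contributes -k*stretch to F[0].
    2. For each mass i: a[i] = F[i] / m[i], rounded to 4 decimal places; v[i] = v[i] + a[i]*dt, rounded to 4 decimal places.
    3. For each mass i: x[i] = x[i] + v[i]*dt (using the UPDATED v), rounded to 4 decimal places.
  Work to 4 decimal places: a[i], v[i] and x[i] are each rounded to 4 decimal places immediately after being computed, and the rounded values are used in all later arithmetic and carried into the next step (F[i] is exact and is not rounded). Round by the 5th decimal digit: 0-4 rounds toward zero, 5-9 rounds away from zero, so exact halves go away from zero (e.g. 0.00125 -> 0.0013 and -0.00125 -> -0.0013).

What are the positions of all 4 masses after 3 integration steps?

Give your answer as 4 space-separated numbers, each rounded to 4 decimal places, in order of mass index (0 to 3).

Step 0: x=[6.0000 13.0000 19.0000 26.0000] v=[0.0000 0.0000 0.0000 0.0000]
Step 1: x=[6.0625 12.8750 19.1250 25.8750] v=[0.2500 -0.5000 0.5000 -0.5000]
Step 2: x=[6.1719 12.6797 19.3125 25.6563] v=[0.4375 -0.7813 0.7500 -0.8750]
Step 3: x=[6.3023 12.5000 19.4639 25.3946] v=[0.5215 -0.7188 0.6055 -1.0469]

Answer: 6.3023 12.5000 19.4639 25.3946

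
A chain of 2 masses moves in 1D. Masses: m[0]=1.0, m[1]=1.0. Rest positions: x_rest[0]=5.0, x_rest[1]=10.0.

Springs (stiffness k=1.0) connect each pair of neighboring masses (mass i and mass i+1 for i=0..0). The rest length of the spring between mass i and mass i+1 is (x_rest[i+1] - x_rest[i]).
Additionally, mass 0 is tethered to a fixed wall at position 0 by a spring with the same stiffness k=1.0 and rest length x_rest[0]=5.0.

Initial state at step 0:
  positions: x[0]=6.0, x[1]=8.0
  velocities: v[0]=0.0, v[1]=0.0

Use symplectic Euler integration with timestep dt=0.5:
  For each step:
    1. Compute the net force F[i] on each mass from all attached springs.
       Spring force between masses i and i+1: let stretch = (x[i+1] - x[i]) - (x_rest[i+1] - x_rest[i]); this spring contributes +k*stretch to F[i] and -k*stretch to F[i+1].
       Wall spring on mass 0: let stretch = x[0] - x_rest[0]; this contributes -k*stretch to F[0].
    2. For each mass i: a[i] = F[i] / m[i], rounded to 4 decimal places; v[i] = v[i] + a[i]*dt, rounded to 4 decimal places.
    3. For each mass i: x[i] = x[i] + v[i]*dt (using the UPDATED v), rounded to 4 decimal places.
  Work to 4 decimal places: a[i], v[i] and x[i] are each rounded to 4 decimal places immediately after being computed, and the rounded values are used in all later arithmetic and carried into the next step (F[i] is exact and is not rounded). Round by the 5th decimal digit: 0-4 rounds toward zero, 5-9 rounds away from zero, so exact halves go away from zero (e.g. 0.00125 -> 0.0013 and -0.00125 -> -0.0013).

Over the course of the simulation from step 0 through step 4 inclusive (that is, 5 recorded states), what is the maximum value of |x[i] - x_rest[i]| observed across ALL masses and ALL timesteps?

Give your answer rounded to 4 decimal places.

Step 0: x=[6.0000 8.0000] v=[0.0000 0.0000]
Step 1: x=[5.0000 8.7500] v=[-2.0000 1.5000]
Step 2: x=[3.6875 9.8125] v=[-2.6250 2.1250]
Step 3: x=[2.9844 10.5938] v=[-1.4063 1.5625]
Step 4: x=[3.4375 10.7227] v=[0.9062 0.2578]
Max displacement = 2.0156

Answer: 2.0156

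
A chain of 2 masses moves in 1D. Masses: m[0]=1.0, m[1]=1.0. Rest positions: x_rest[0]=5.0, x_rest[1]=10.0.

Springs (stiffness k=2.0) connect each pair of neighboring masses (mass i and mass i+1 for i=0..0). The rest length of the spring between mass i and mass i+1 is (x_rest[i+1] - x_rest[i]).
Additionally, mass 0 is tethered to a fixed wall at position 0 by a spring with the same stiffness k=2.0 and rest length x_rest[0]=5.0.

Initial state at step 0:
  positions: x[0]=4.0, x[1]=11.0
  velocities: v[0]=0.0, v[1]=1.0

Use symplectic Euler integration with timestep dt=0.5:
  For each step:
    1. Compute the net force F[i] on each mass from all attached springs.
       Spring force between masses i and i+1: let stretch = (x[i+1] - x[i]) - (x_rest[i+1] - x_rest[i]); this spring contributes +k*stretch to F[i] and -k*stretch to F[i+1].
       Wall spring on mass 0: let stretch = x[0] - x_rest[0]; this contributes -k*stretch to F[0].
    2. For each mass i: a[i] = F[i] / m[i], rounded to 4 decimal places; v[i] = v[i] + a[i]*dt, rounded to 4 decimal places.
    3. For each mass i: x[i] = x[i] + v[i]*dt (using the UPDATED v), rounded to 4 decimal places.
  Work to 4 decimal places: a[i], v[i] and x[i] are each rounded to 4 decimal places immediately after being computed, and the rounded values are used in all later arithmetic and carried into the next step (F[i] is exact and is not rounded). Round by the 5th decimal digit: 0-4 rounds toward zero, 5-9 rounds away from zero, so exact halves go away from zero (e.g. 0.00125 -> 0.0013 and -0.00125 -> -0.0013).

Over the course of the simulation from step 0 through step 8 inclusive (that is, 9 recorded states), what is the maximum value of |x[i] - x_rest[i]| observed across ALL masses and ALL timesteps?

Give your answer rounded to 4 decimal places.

Step 0: x=[4.0000 11.0000] v=[0.0000 1.0000]
Step 1: x=[5.5000 10.5000] v=[3.0000 -1.0000]
Step 2: x=[6.7500 10.0000] v=[2.5000 -1.0000]
Step 3: x=[6.2500 10.3750] v=[-1.0000 0.7500]
Step 4: x=[4.6875 11.1875] v=[-3.1250 1.6250]
Step 5: x=[4.0313 11.2500] v=[-1.3125 0.1250]
Step 6: x=[4.9688 10.2032] v=[1.8749 -2.0937]
Step 7: x=[6.0391 9.0392] v=[2.1405 -2.3281]
Step 8: x=[5.5899 8.8751] v=[-0.8985 -0.3282]
Max displacement = 1.7500

Answer: 1.7500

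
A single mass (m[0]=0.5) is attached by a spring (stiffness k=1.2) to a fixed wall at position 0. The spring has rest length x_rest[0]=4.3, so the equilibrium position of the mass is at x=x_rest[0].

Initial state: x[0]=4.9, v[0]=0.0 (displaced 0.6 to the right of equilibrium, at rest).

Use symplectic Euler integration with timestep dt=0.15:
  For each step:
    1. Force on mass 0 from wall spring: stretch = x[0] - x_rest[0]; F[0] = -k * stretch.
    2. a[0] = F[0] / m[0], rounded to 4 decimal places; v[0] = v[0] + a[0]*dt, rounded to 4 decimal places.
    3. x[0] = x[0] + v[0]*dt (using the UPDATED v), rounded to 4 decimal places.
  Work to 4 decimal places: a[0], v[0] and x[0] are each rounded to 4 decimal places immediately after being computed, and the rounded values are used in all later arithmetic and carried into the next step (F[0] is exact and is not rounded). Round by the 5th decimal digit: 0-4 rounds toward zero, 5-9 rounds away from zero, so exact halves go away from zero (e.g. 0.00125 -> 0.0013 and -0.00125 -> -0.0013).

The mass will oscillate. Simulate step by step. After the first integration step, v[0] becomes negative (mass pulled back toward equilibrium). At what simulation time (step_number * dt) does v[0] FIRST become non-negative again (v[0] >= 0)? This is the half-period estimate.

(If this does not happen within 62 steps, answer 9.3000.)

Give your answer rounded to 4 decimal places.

Answer: 2.1000

Derivation:
Step 0: x=[4.9000] v=[0.0000]
Step 1: x=[4.8676] v=[-0.2160]
Step 2: x=[4.8046] v=[-0.4203]
Step 3: x=[4.7143] v=[-0.6020]
Step 4: x=[4.6016] v=[-0.7511]
Step 5: x=[4.4726] v=[-0.8597]
Step 6: x=[4.3343] v=[-0.9218]
Step 7: x=[4.1942] v=[-0.9341]
Step 8: x=[4.0598] v=[-0.8960]
Step 9: x=[3.9384] v=[-0.8095]
Step 10: x=[3.8365] v=[-0.6793]
Step 11: x=[3.7596] v=[-0.5124]
Step 12: x=[3.7119] v=[-0.3179]
Step 13: x=[3.6960] v=[-0.1062]
Step 14: x=[3.7127] v=[0.1112]
First v>=0 after going negative at step 14, time=2.1000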